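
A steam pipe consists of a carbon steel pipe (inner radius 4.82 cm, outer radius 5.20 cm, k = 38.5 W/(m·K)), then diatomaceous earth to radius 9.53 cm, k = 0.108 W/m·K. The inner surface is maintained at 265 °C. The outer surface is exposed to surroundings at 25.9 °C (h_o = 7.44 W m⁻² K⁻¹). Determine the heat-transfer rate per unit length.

Q' = 214 W/m

Treat each layer as a resistance in series:
  R'_carbon steel = ln(0.0520/0.0482)/(2πk) = 0.07588/(2π·38.5) = 3.137×10^-4 m·K/W
  R'_diatomaceous earth = ln(0.0953/0.0520)/(2πk) = 0.6058/(2π·0.108) = 0.8927 m·K/W
  R'_conv,out = 1/(2πr h) = 1/(2π·0.0953·7.44) = 0.2245 m·K/W
ΣR = 3.137×10^-4 + 0.8927 + 0.2245 = 1.118 m·K/W
Q' = ΔT/ΣR = (265 °C − 25.9 °C)/1.118 = 214 W/m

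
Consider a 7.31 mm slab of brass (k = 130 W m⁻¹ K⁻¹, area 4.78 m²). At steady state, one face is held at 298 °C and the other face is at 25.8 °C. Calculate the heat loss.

Q = 2.31×10^7 W

Q = kA·ΔT/L = 130 × 4.78 × |298 °C − 25.8 °C| / 0.00731 = 2.31×10^7 W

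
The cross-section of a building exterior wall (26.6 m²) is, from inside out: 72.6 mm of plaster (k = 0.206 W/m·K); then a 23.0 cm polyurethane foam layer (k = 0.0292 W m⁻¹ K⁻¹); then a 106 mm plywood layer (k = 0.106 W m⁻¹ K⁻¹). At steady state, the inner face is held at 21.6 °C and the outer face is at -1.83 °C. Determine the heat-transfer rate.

Q = 67.5 W

Series thermal resistances, inner to outer:
  R_plaster = L/(kA) = 0.0726/(0.206·26.6) = 0.01325 K/W
  R_polyurethane foam = L/(kA) = 0.230/(0.0292·26.6) = 0.2961 K/W
  R_plywood = L/(kA) = 0.106/(0.106·26.6) = 0.03759 K/W
ΣR = 0.01325 + 0.2961 + 0.03759 = 0.3469 K/W
Q = ΔT/ΣR = (21.6 °C − -1.83 °C)/0.3469 = 67.5 W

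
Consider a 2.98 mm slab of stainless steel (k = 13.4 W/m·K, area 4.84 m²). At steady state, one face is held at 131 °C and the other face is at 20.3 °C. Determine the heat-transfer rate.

Q = kA·ΔT/L = 13.4 × 4.84 × |131 °C − 20.3 °C| / 0.00298 = 2.41×10^6 W

Q = 2.41×10^6 W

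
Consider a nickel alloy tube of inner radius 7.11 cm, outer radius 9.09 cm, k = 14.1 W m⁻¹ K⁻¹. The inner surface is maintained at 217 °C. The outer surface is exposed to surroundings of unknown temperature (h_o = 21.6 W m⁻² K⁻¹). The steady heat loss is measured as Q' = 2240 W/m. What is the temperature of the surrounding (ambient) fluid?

Sum the resistances:
  R'_nickel alloy = ln(0.0909/0.0711)/(2πk) = 0.2457/(2π·14.1) = 0.002773 m·K/W
  R'_conv,out = 1/(2πr h) = 1/(2π·0.0909·21.6) = 0.08106 m·K/W
ΣR = 0.08383 m·K/W
ΔT = Q'·ΣR = 2240 × 0.08383 = 187.8 K
Heat flows outward, so T_out = T_in − ΔT = 217 − 187.8 = 29.2 °C

T_out = 29.2 °C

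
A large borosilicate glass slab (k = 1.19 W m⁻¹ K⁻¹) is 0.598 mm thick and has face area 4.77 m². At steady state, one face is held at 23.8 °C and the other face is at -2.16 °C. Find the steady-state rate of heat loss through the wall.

Q = 246 kW

Q = kA·ΔT/L = 1.19 × 4.77 × |23.8 °C − -2.16 °C| / 5.98×10^-4 = 2.46×10^5 W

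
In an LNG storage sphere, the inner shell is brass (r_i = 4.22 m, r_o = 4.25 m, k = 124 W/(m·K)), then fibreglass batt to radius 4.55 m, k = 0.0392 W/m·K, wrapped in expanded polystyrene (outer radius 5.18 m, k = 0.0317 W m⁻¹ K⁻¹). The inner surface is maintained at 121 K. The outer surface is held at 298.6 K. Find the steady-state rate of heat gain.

Q = 1800 W

Treat each layer as a resistance in series:
  R_brass = (1/4.22 − 1/4.25)/(4πk) = 0.001673/(4π·124) = 1.073×10^-6 K/W
  R_fibreglass batt = (1/4.25 − 1/4.55)/(4πk) = 0.01551/(4π·0.0392) = 0.03149 K/W
  R_expanded polystyrene = (1/4.55 − 1/5.18)/(4πk) = 0.02673/(4π·0.0317) = 0.06710 K/W
ΣR = 1.073×10^-6 + 0.03149 + 0.06710 = 0.09859 K/W
Q = ΔT/ΣR = (121 K − 298.6 K)/0.09859 = -1800 W
(Negative Q ⇒ heat flows inward; heat gain = 1800 W.)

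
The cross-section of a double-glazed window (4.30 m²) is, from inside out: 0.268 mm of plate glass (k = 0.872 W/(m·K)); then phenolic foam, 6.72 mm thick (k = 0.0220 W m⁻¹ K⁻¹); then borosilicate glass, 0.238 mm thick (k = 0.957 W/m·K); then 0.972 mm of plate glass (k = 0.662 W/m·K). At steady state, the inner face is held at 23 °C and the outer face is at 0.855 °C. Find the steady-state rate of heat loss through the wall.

Resistance network (inner→outer):
  R_plate glass = L/(kA) = 2.68×10^-4/(0.872·4.30) = 7.147×10^-5 K/W
  R_phenolic foam = L/(kA) = 0.00672/(0.0220·4.30) = 0.07104 K/W
  R_borosilicate glass = L/(kA) = 2.38×10^-4/(0.957·4.30) = 5.784×10^-5 K/W
  R_plate glass = L/(kA) = 9.72×10^-4/(0.662·4.30) = 3.415×10^-4 K/W
ΣR = 7.147×10^-5 + 0.07104 + 5.784×10^-5 + 3.415×10^-4 = 0.07151 K/W
Q = ΔT/ΣR = (23 °C − 0.855 °C)/0.07151 = 310 W

Q = 310 W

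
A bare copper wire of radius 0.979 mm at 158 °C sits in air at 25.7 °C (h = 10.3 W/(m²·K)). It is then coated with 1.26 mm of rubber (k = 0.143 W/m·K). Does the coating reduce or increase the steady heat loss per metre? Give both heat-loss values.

Critical radius for a cylinder: r_cr = k/h = 0.0139 m = 1.39 cm.
Outer radius after coating: r₂ = 9.79×10^-4 + 0.00126 = 0.002239 m.
Since r₁ < r_cr and r₂ ≤ r_cr, the coating moves toward the maximum at r_cr — heat loss rises.
Bare: R = 1/(2πr₁h) = 15.78 m·K/W; Q = 132.3/15.78 = 8.38 W/m.
Coated: R = R_cond + R_conv = 7.822 m·K/W; Q = 132.3/7.822 = 16.9 W/m.

increases: 8.38 → 16.9 W/m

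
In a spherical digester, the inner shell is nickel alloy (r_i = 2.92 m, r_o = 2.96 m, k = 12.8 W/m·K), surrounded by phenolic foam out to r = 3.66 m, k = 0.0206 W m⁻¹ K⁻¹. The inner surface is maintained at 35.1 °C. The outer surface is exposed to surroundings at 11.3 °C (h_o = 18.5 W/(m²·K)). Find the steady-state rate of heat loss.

Q = 95.2 W

Series thermal resistances, inner to outer:
  R_nickel alloy = (1/2.92 − 1/2.96)/(4πk) = 0.004628/(4π·12.8) = 2.877×10^-5 K/W
  R_phenolic foam = (1/2.96 − 1/3.66)/(4πk) = 0.06461/(4π·0.0206) = 0.2496 K/W
  R_conv,out = 1/(4πr²h) = 1/(4π·3.66²·18.5) = 3.211×10^-4 K/W
ΣR = 2.877×10^-5 + 0.2496 + 3.211×10^-4 = 0.2499 K/W
Q = ΔT/ΣR = (35.1 °C − 11.3 °C)/0.2499 = 95.2 W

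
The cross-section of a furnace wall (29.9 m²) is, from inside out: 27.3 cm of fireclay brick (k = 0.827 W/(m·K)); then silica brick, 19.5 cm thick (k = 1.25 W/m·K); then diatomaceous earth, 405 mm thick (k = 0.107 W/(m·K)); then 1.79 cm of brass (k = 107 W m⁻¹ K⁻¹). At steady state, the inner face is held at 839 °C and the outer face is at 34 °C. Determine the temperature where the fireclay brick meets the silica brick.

Resistance network (inner→outer):
  R_fireclay brick = L/(kA) = 0.273/(0.827·29.9) = 0.01104 K/W
  R_silica brick = L/(kA) = 0.195/(1.25·29.9) = 0.005217 K/W
  R_diatomaceous earth = L/(kA) = 0.405/(0.107·29.9) = 0.1266 K/W
  R_brass = L/(kA) = 0.0179/(107·29.9) = 5.595×10^-6 K/W
ΣR = 0.01104 + 0.005217 + 0.1266 + 5.595×10^-6 = 0.1429 K/W
Q = ΔT/ΣR = (839 °C − 34 °C)/0.1429 = 5633 W
From the inner boundary to the fireclay brick/silica brick interface, ΣR_partial = 0.01104 K/W.
T_interface = T_in − Q·ΣR_partial = 839 °C − (5633)(0.01104) = 777 °C

T = 777 °C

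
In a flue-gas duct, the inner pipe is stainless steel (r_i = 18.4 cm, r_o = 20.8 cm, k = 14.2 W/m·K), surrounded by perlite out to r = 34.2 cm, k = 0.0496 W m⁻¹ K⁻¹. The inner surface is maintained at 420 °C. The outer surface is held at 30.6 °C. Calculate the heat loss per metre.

Resistance network (inner→outer):
  R'_stainless steel = ln(0.208/0.184)/(2πk) = 0.1226/(2π·14.2) = 0.001374 m·K/W
  R'_perlite = ln(0.342/0.208)/(2πk) = 0.4973/(2π·0.0496) = 1.596 m·K/W
ΣR = 0.001374 + 1.596 = 1.597 m·K/W
Q' = ΔT/ΣR = (420 °C − 30.6 °C)/1.597 = 244 W/m

Q' = 244 W/m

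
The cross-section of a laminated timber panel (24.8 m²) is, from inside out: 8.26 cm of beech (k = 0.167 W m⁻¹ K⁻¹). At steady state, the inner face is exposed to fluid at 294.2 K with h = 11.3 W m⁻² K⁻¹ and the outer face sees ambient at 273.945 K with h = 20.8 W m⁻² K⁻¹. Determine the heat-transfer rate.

Q = 796 W

Resistance network (inner→outer):
  R_conv,in = 1/(hA) = 1/(11.3·24.8) = 0.003568 K/W
  R_beech = L/(kA) = 0.0826/(0.167·24.8) = 0.01994 K/W
  R_conv,out = 1/(hA) = 1/(20.8·24.8) = 0.001939 K/W
ΣR = 0.003568 + 0.01994 + 0.001939 = 0.02545 K/W
Q = ΔT/ΣR = (294.2 K − 273.945 K)/0.02545 = 796 W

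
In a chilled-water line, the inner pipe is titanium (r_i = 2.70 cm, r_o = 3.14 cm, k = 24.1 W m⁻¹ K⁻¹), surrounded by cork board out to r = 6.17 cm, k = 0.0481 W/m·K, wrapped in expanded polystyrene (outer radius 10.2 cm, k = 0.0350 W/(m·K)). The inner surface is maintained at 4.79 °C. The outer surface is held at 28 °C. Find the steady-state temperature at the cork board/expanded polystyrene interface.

Treat each layer as a resistance in series:
  R'_titanium = ln(0.0314/0.0270)/(2πk) = 0.1510/(2π·24.1) = 9.970×10^-4 m·K/W
  R'_cork board = ln(0.0617/0.0314)/(2πk) = 0.6755/(2π·0.0481) = 2.235 m·K/W
  R'_expanded polystyrene = ln(0.102/0.0617)/(2πk) = 0.5027/(2π·0.0350) = 2.286 m·K/W
ΣR = 9.970×10^-4 + 2.235 + 2.286 = 4.522 m·K/W
Q' = ΔT/ΣR = (4.79 °C − 28 °C)/4.522 = -5.133 W/m
From the inner boundary to the cork board/expanded polystyrene interface, ΣR_partial = 2.236 m·K/W.
T_interface = T_in − Q'·ΣR_partial = 4.79 °C − (-5.133)(2.236) = 16.3 °C

T = 16.3 °C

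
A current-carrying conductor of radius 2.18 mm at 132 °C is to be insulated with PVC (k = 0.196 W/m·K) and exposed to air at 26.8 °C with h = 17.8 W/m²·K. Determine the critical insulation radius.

For a cylinder, r_cr = k_ins/h = 0.196/17.8 = 0.0110 m = 1.10 cm

r_cr = 1.10 cm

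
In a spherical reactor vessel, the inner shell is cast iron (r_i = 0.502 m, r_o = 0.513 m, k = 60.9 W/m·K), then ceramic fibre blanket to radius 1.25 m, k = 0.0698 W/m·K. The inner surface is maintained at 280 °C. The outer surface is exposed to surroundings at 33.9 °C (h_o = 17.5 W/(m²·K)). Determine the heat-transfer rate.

Q = 187 W

Series thermal resistances, inner to outer:
  R_cast iron = (1/0.502 − 1/0.513)/(4πk) = 0.04271/(4π·60.9) = 5.581×10^-5 K/W
  R_ceramic fibre blanket = (1/0.513 − 1/1.25)/(4πk) = 1.149/(4π·0.0698) = 1.310 K/W
  R_conv,out = 1/(4πr²h) = 1/(4π·1.25²·17.5) = 0.002910 K/W
ΣR = 5.581×10^-5 + 1.310 + 0.002910 = 1.313 K/W
Q = ΔT/ΣR = (280 °C − 33.9 °C)/1.313 = 187 W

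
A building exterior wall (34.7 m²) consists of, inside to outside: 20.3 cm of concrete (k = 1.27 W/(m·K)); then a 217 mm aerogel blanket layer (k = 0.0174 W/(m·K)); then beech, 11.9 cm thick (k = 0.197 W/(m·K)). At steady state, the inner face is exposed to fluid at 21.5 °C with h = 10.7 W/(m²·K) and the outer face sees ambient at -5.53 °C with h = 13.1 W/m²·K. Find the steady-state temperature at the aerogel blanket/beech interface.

T = -4.16 °C

Series thermal resistances, inner to outer:
  R_conv,in = 1/(hA) = 1/(10.7·34.7) = 0.002693 K/W
  R_concrete = L/(kA) = 0.203/(1.27·34.7) = 0.004606 K/W
  R_aerogel blanket = L/(kA) = 0.217/(0.0174·34.7) = 0.3594 K/W
  R_beech = L/(kA) = 0.119/(0.197·34.7) = 0.01741 K/W
  R_conv,out = 1/(hA) = 1/(13.1·34.7) = 0.002200 K/W
ΣR = 0.002693 + 0.004606 + 0.3594 + 0.01741 + 0.002200 = 0.3863 K/W
Q = ΔT/ΣR = (21.5 °C − -5.53 °C)/0.3863 = 69.97 W
From the inner boundary to the aerogel blanket/beech interface, ΣR_partial = 0.3667 K/W.
T_interface = T_in − Q·ΣR_partial = 21.5 °C − (69.97)(0.3667) = -4.16 °C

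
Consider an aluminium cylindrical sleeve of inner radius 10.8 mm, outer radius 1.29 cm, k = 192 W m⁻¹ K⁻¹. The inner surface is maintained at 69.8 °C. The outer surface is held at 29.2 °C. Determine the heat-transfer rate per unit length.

Q' = 2πk·ΔT/ln(r₂/r₁) = 2π × 192 × 40.6 / ln(0.0129/0.0108) = 2.76×10^5 W/m

Q' = 276 kW/m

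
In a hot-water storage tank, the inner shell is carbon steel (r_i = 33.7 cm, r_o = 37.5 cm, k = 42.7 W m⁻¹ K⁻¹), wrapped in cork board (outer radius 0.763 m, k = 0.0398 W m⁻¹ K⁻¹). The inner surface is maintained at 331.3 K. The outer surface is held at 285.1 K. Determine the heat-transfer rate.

Series thermal resistances, inner to outer:
  R_carbon steel = (1/0.337 − 1/0.375)/(4πk) = 0.3007/(4π·42.7) = 5.604×10^-4 K/W
  R_cork board = (1/0.375 − 1/0.763)/(4πk) = 1.356/(4π·0.0398) = 2.711 K/W
ΣR = 5.604×10^-4 + 2.711 = 2.712 K/W
Q = ΔT/ΣR = (331.3 K − 285.1 K)/2.712 = 17.0 W

Q = 17.0 W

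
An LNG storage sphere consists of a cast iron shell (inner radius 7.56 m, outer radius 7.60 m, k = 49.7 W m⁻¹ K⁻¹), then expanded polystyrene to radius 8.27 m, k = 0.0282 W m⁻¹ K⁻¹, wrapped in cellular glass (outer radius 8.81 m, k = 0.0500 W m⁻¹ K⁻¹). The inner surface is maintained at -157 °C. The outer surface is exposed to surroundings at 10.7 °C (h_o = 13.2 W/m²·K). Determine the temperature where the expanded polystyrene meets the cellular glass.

T = -36.8 °C

Resistance network (inner→outer):
  R_cast iron = (1/7.56 − 1/7.60)/(4πk) = 6.962×10^-4/(4π·49.7) = 1.115×10^-6 K/W
  R_expanded polystyrene = (1/7.60 − 1/8.27)/(4πk) = 0.01066/(4π·0.0282) = 0.03008 K/W
  R_cellular glass = (1/8.27 − 1/8.81)/(4πk) = 0.007412/(4π·0.0500) = 0.01180 K/W
  R_conv,out = 1/(4πr²h) = 1/(4π·8.81²·13.2) = 7.767×10^-5 K/W
ΣR = 1.115×10^-6 + 0.03008 + 0.01180 + 7.767×10^-5 = 0.04196 K/W
Q = ΔT/ΣR = (-157 °C − 10.7 °C)/0.04196 = -3997 W
From the inner boundary to the expanded polystyrene/cellular glass interface, ΣR_partial = 0.03008 K/W.
T_interface = T_in − Q·ΣR_partial = -157 °C − (-3997)(0.03008) = -36.8 °C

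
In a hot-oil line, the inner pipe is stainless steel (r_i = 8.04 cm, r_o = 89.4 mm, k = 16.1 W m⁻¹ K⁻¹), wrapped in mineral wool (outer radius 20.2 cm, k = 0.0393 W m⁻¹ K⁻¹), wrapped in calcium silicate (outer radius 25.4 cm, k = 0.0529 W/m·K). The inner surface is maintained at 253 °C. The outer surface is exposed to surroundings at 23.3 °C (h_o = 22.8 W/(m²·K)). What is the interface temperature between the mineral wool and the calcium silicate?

T = 64.3 °C

Resistance network (inner→outer):
  R'_stainless steel = ln(0.0894/0.0804)/(2πk) = 0.1061/(2π·16.1) = 0.001049 m·K/W
  R'_mineral wool = ln(0.202/0.0894)/(2πk) = 0.8151/(2π·0.0393) = 3.301 m·K/W
  R'_calcium silicate = ln(0.254/0.202)/(2πk) = 0.2291/(2π·0.0529) = 0.6892 m·K/W
  R'_conv,out = 1/(2πr h) = 1/(2π·0.254·22.8) = 0.02748 m·K/W
ΣR = 0.001049 + 3.301 + 0.6892 + 0.02748 = 4.019 m·K/W
Q' = ΔT/ΣR = (253 °C − 23.3 °C)/4.019 = 57.15 W/m
From the inner boundary to the mineral wool/calcium silicate interface, ΣR_partial = 3.302 m·K/W.
T_interface = T_in − Q'·ΣR_partial = 253 °C − (57.15)(3.302) = 64.3 °C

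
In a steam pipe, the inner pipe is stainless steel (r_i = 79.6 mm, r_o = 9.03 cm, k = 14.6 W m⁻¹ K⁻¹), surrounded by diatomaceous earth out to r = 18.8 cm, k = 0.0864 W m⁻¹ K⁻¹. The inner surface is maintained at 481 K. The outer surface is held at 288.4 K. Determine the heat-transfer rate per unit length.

Q' = 142 W/m

Resistance network (inner→outer):
  R'_stainless steel = ln(0.0903/0.0796)/(2πk) = 0.1261/(2π·14.6) = 0.001375 m·K/W
  R'_diatomaceous earth = ln(0.188/0.0903)/(2πk) = 0.7333/(2π·0.0864) = 1.351 m·K/W
ΣR = 0.001375 + 1.351 = 1.352 m·K/W
Q' = ΔT/ΣR = (481 K − 288.4 K)/1.352 = 142 W/m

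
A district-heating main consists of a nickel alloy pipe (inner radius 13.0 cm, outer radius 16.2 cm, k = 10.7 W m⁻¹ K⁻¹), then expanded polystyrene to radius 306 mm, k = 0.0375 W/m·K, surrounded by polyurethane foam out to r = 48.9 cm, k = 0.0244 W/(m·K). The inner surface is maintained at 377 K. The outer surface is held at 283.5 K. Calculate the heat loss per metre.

Q' = 16.2 W/m

Series thermal resistances, inner to outer:
  R'_nickel alloy = ln(0.162/0.130)/(2πk) = 0.2201/(2π·10.7) = 0.003273 m·K/W
  R'_expanded polystyrene = ln(0.306/0.162)/(2πk) = 0.6360/(2π·0.0375) = 2.699 m·K/W
  R'_polyurethane foam = ln(0.489/0.306)/(2πk) = 0.4688/(2π·0.0244) = 3.058 m·K/W
ΣR = 0.003273 + 2.699 + 3.058 = 5.760 m·K/W
Q' = ΔT/ΣR = (377 K − 283.5 K)/5.760 = 16.2 W/m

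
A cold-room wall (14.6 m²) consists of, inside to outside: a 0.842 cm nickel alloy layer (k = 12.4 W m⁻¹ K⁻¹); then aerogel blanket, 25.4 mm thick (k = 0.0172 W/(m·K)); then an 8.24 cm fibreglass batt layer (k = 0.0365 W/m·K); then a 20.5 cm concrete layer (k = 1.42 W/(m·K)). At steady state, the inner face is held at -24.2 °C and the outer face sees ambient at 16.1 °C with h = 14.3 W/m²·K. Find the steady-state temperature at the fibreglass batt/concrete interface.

Resistance network (inner→outer):
  R_nickel alloy = L/(kA) = 0.00842/(12.4·14.6) = 4.651×10^-5 K/W
  R_aerogel blanket = L/(kA) = 0.0254/(0.0172·14.6) = 0.1011 K/W
  R_fibreglass batt = L/(kA) = 0.0824/(0.0365·14.6) = 0.1546 K/W
  R_concrete = L/(kA) = 0.205/(1.42·14.6) = 0.009888 K/W
  R_conv,out = 1/(hA) = 1/(14.3·14.6) = 0.004790 K/W
ΣR = 4.651×10^-5 + 0.1011 + 0.1546 + 0.009888 + 0.004790 = 0.2704 K/W
Q = ΔT/ΣR = (-24.2 °C − 16.1 °C)/0.2704 = -149.0 W
From the inner boundary to the fibreglass batt/concrete interface, ΣR_partial = 0.2557 K/W.
T_interface = T_in − Q·ΣR_partial = -24.2 °C − (-149.0)(0.2557) = 13.9 °C

T = 13.9 °C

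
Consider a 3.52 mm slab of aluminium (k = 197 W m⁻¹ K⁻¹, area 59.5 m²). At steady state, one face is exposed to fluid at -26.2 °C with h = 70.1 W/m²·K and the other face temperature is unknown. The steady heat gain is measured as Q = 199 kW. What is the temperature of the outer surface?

Series resistances:
  R_conv,in = 1/(hA) = 1/(70.1·59.5) = 2.398×10^-4 K/W
  R_aluminium = L/(kA) = 0.00352/(197·59.5) = 3.003×10^-7 K/W
ΣR = 2.401×10^-4 K/W
ΔT = Q·ΣR = 1.99×10^5 × 2.401×10^-4 = 47.78 K
Heat flows inward, so T_out = T_in + ΔT = -26.2 + 47.78 = 21.6 °C

T_out = 21.6 °C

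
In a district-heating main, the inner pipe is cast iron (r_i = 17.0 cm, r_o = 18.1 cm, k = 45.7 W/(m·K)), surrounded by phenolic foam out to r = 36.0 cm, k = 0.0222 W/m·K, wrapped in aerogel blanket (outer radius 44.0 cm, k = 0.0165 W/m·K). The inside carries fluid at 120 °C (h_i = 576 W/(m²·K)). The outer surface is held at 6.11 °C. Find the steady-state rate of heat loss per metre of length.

Treat each layer as a resistance in series:
  R'_conv,in = 1/(2πr h) = 1/(2π·0.170·576) = 0.001625 m·K/W
  R'_cast iron = ln(0.181/0.170)/(2πk) = 0.06270/(2π·45.7) = 2.184×10^-4 m·K/W
  R'_phenolic foam = ln(0.360/0.181)/(2πk) = 0.6876/(2π·0.0222) = 4.930 m·K/W
  R'_aerogel blanket = ln(0.440/0.360)/(2πk) = 0.2007/(2π·0.0165) = 1.936 m·K/W
ΣR = 0.001625 + 2.184×10^-4 + 4.930 + 1.936 = 6.868 m·K/W
Q' = ΔT/ΣR = (120 °C − 6.11 °C)/6.868 = 16.6 W/m

Q' = 16.6 W/m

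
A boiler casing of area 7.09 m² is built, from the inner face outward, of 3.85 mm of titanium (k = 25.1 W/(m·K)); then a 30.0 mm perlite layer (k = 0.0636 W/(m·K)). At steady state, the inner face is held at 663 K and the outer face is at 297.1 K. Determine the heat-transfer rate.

Q = 5500 W

Series thermal resistances, inner to outer:
  R_titanium = L/(kA) = 0.00385/(25.1·7.09) = 2.163×10^-5 K/W
  R_perlite = L/(kA) = 0.0300/(0.0636·7.09) = 0.06653 K/W
ΣR = 2.163×10^-5 + 0.06653 = 0.06655 K/W
Q = ΔT/ΣR = (663 K − 297.1 K)/0.06655 = 5500 W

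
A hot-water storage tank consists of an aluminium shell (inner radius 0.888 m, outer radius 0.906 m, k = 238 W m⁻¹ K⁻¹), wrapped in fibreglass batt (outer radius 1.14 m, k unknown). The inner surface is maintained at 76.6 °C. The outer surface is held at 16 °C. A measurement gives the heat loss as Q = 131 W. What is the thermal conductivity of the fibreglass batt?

ΣR = ΔT/Q = |76.6 − 16|/131 = 0.4626 K/W
Known resistances:
  R_aluminium = (1/0.888 − 1/0.906)/(4πk) = 0.02237/(4π·238) = 7.481×10^-6 K/W
R_fibreglass batt = ΣR − ΣR_known = 0.4626 − 7.481×10^-6 = 0.4626 K/W
(1/r₁−1/r₂)/(4πk) = 0.4626 ⇒ k = 0.2266/(4π·0.4626) = 0.0390 W/m·K

k = 0.0390 W/m·K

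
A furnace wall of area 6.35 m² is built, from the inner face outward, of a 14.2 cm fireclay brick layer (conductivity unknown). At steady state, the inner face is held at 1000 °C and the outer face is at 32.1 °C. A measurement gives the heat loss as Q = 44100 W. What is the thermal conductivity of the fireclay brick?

ΣR = ΔT/Q = |1000 − 32.1|/44100 = 0.02195 K/W
L/(kA) = 0.02195 ⇒ k = 0.142/(0.02195·6.35) = 1.02 W/m·K

k = 1.02 W/m·K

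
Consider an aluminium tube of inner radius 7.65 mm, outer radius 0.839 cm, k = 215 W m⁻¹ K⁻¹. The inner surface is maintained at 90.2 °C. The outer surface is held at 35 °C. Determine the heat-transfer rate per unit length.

Q' = 808 kW/m

Q' = 2πk·ΔT/ln(r₂/r₁) = 2π × 215 × 55.2 / ln(0.00839/0.00765) = 8.08×10^5 W/m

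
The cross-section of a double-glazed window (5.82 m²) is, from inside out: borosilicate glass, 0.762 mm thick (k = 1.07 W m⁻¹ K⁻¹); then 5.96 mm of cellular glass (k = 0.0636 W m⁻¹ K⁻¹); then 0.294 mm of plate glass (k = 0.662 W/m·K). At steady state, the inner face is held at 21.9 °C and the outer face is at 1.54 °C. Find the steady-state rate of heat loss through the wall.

Resistance network (inner→outer):
  R_borosilicate glass = L/(kA) = 7.62×10^-4/(1.07·5.82) = 1.224×10^-4 K/W
  R_cellular glass = L/(kA) = 0.00596/(0.0636·5.82) = 0.01610 K/W
  R_plate glass = L/(kA) = 2.94×10^-4/(0.662·5.82) = 7.631×10^-5 K/W
ΣR = 1.224×10^-4 + 0.01610 + 7.631×10^-5 = 0.01630 K/W
Q = ΔT/ΣR = (21.9 °C − 1.54 °C)/0.01630 = 1250 W

Q = 1250 W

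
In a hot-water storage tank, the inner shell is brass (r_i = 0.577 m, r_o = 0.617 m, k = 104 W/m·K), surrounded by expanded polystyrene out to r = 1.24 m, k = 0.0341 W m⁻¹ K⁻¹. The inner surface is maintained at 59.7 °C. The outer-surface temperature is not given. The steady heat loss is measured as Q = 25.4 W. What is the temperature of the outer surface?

T_out = 11.4 °C

Sum the resistances:
  R_brass = (1/0.577 − 1/0.617)/(4πk) = 0.1124/(4π·104) = 8.597×10^-5 K/W
  R_expanded polystyrene = (1/0.617 − 1/1.24)/(4πk) = 0.8143/(4π·0.0341) = 1.900 K/W
ΣR = 1.900 K/W
ΔT = Q·ΣR = 25.4 × 1.900 = 48.26 K
Heat flows outward, so T_out = T_in − ΔT = 59.7 − 48.26 = 11.4 °C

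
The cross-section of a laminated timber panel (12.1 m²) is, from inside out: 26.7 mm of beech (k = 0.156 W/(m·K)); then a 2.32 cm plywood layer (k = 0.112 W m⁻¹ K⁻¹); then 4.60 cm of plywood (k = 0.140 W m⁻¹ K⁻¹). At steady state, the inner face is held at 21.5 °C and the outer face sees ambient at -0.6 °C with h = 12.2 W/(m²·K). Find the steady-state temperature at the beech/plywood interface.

T = 16.7 °C

Series thermal resistances, inner to outer:
  R_beech = L/(kA) = 0.0267/(0.156·12.1) = 0.01414 K/W
  R_plywood = L/(kA) = 0.0232/(0.112·12.1) = 0.01712 K/W
  R_plywood = L/(kA) = 0.0460/(0.140·12.1) = 0.02715 K/W
  R_conv,out = 1/(hA) = 1/(12.2·12.1) = 0.006774 K/W
ΣR = 0.01414 + 0.01712 + 0.02715 + 0.006774 = 0.06518 K/W
Q = ΔT/ΣR = (21.5 °C − -0.6 °C)/0.06518 = 339.1 W
From the inner boundary to the beech/plywood interface, ΣR_partial = 0.01414 K/W.
T_interface = T_in − Q·ΣR_partial = 21.5 °C − (339.1)(0.01414) = 16.7 °C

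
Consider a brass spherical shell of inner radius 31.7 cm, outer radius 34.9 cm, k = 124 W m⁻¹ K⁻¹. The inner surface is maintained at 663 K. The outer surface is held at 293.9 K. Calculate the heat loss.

Q = 4πk·ΔT/(1/r₁ − 1/r₂) = 4π × 124 × 369.1 / (1/0.317 − 1/0.349) = 1.99×10^6 W

Q = 1.99×10^6 W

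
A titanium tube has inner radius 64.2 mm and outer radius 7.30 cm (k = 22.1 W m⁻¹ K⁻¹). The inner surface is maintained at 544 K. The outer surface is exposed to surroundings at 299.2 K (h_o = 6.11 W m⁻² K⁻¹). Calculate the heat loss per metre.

Treat each layer as a resistance in series:
  R'_titanium = ln(0.0730/0.0642)/(2πk) = 0.1285/(2π·22.1) = 9.251×10^-4 m·K/W
  R'_conv,out = 1/(2πr h) = 1/(2π·0.0730·6.11) = 0.3568 m·K/W
ΣR = 9.251×10^-4 + 0.3568 = 0.3577 m·K/W
Q' = ΔT/ΣR = (544 K − 299.2 K)/0.3577 = 684 W/m

Q' = 684 W/m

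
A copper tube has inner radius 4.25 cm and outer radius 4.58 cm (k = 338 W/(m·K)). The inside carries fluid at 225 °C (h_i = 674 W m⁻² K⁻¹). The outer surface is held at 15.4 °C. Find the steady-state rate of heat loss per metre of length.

Series thermal resistances, inner to outer:
  R'_conv,in = 1/(2πr h) = 1/(2π·0.0425·674) = 0.005556 m·K/W
  R'_copper = ln(0.0458/0.0425)/(2πk) = 0.07478/(2π·338) = 3.521×10^-5 m·K/W
ΣR = 0.005556 + 3.521×10^-5 = 0.005591 m·K/W
Q' = ΔT/ΣR = (225 °C − 15.4 °C)/0.005591 = 37500 W/m

Q' = 37500 W/m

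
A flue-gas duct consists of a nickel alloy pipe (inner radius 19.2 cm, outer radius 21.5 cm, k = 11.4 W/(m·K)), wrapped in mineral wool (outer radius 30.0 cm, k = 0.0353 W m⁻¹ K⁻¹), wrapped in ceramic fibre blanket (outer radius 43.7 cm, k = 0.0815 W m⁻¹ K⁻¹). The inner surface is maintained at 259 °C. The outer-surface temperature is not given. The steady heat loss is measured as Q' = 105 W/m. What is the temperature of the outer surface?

Sum the resistances:
  R'_nickel alloy = ln(0.215/0.192)/(2πk) = 0.1131/(2π·11.4) = 0.001580 m·K/W
  R'_mineral wool = ln(0.300/0.215)/(2πk) = 0.3331/(2π·0.0353) = 1.502 m·K/W
  R'_ceramic fibre blanket = ln(0.437/0.300)/(2πk) = 0.3762/(2π·0.0815) = 0.7346 m·K/W
ΣR = 2.238 m·K/W
ΔT = Q'·ΣR = 105 × 2.238 = 235.0 K
Heat flows outward, so T_out = T_in − ΔT = 259 − 235.0 = 24.0 °C

T_out = 24.0 °C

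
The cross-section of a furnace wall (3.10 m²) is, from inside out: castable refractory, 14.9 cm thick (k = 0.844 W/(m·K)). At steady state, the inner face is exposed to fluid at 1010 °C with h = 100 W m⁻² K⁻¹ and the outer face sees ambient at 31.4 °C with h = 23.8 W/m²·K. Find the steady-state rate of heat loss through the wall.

Resistance network (inner→outer):
  R_conv,in = 1/(hA) = 1/(100·3.10) = 0.003226 K/W
  R_castable refractory = L/(kA) = 0.149/(0.844·3.10) = 0.05695 K/W
  R_conv,out = 1/(hA) = 1/(23.8·3.10) = 0.01355 K/W
ΣR = 0.003226 + 0.05695 + 0.01355 = 0.07373 K/W
Q = ΔT/ΣR = (1010 °C − 31.4 °C)/0.07373 = 13300 W

Q = 13300 W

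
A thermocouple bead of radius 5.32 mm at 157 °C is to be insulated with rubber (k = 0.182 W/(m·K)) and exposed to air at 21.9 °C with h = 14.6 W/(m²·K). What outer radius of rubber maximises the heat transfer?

r_cr = 2.49 cm

For a sphere, r_cr = 2k_ins/h = 2·0.182/14.6 = 0.0249 m = 2.49 cm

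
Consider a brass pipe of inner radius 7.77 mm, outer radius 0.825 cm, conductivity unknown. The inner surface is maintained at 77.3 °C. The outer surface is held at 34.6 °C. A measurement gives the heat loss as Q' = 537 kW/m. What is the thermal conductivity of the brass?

ΣR = ΔT/Q' = |77.3 − 34.6|/5.37×10^5 = 7.952×10^-5 m·K/W
ln(r₂/r₁)/(2πk) = 7.952×10^-5 ⇒ k = 0.05994/(2π·7.952×10^-5) = 120 W/m·K

k = 120 W/m·K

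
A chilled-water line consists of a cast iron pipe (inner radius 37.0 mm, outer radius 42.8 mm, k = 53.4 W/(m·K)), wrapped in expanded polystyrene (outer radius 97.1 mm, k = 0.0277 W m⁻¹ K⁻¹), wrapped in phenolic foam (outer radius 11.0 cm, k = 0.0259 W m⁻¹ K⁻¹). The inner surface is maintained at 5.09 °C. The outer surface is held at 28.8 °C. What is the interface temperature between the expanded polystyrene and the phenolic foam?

T = 25.5 °C

Resistance network (inner→outer):
  R'_cast iron = ln(0.0428/0.0370)/(2πk) = 0.1456/(2π·53.4) = 4.340×10^-4 m·K/W
  R'_expanded polystyrene = ln(0.0971/0.0428)/(2πk) = 0.8192/(2π·0.0277) = 4.707 m·K/W
  R'_phenolic foam = ln(0.110/0.0971)/(2πk) = 0.1247/(2π·0.0259) = 0.7665 m·K/W
ΣR = 4.340×10^-4 + 4.707 + 0.7665 = 5.474 m·K/W
Q' = ΔT/ΣR = (5.09 °C − 28.8 °C)/5.474 = -4.331 W/m
From the inner boundary to the expanded polystyrene/phenolic foam interface, ΣR_partial = 4.707 m·K/W.
T_interface = T_in − Q'·ΣR_partial = 5.09 °C − (-4.331)(4.707) = 25.5 °C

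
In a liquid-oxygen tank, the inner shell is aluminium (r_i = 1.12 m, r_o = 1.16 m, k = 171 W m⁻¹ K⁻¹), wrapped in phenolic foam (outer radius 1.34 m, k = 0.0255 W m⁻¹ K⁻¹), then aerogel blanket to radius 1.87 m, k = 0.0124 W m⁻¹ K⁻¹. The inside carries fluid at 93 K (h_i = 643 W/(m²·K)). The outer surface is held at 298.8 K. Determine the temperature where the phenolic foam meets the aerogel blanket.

T = 136 K

Resistance network (inner→outer):
  R_conv,in = 1/(4πr²h) = 1/(4π·1.12²·643) = 9.866×10^-5 K/W
  R_aluminium = (1/1.12 − 1/1.16)/(4πk) = 0.03079/(4π·171) = 1.433×10^-5 K/W
  R_phenolic foam = (1/1.16 − 1/1.34)/(4πk) = 0.1158/(4π·0.0255) = 0.3614 K/W
  R_aerogel blanket = (1/1.34 − 1/1.87)/(4πk) = 0.2115/(4π·0.0124) = 1.357 K/W
ΣR = 9.866×10^-5 + 1.433×10^-5 + 0.3614 + 1.357 = 1.719 K/W
Q = ΔT/ΣR = (93 K − 298.8 K)/1.719 = -119.7 W
From the inner boundary to the phenolic foam/aerogel blanket interface, ΣR_partial = 0.3615 K/W.
T_interface = T_in − Q·ΣR_partial = 93 K − (-119.7)(0.3615) = 136 K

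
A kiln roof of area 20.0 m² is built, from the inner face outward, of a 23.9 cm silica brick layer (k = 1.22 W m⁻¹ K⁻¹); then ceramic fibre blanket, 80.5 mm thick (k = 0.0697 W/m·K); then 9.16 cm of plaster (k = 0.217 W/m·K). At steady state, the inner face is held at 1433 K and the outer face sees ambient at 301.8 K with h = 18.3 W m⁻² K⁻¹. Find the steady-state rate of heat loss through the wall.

Q = 12.4 kW

Series thermal resistances, inner to outer:
  R_silica brick = L/(kA) = 0.239/(1.22·20.0) = 0.009795 K/W
  R_ceramic fibre blanket = L/(kA) = 0.0805/(0.0697·20.0) = 0.05775 K/W
  R_plaster = L/(kA) = 0.0916/(0.217·20.0) = 0.02111 K/W
  R_conv,out = 1/(hA) = 1/(18.3·20.0) = 0.002732 K/W
ΣR = 0.009795 + 0.05775 + 0.02111 + 0.002732 = 0.09139 K/W
Q = ΔT/ΣR = (1433 K − 301.8 K)/0.09139 = 12400 W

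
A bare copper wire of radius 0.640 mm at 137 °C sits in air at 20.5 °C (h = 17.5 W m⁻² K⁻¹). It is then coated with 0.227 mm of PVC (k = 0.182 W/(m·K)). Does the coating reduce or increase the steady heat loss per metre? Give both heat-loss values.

increases: 8.20 → 10.8 W/m

Critical radius for a cylinder: r_cr = k/h = 0.0104 m = 1.04 cm.
Outer radius after coating: r₂ = 6.40×10^-4 + 2.27×10^-4 = 0.000867 m.
Since r₁ < r_cr and r₂ ≤ r_cr, the coating moves toward the maximum at r_cr — heat loss rises.
Bare: R = 1/(2πr₁h) = 14.21 m·K/W; Q = 116.5/14.21 = 8.20 W/m.
Coated: R = R_cond + R_conv = 10.76 m·K/W; Q = 116.5/10.76 = 10.8 W/m.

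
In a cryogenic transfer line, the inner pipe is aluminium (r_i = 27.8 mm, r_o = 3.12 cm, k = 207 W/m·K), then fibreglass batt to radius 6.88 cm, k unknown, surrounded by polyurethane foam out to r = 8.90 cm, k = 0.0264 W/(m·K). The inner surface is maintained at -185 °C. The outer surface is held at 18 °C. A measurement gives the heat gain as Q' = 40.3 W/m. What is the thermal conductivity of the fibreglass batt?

k = 0.0361 W/m·K

ΣR = ΔT/Q' = |-185 − 18|/40.3 = 5.037 m·K/W
Known resistances:
  R'_aluminium = ln(0.0312/0.0278)/(2πk) = 0.1154/(2π·207) = 8.871×10^-5 m·K/W
  R'_polyurethane foam = ln(0.0890/0.0688)/(2πk) = 0.2574/(2π·0.0264) = 1.552 m·K/W
R_fibreglass batt = ΣR − ΣR_known = 5.037 − 1.552 = 3.485 m·K/W
ln(r₂/r₁)/(2πk) = 3.485 ⇒ k = 0.7908/(2π·3.485) = 0.0361 W/m·K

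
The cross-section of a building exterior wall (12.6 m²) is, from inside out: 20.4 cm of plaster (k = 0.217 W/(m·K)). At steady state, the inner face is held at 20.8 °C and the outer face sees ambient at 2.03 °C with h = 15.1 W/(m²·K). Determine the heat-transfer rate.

Treat each layer as a resistance in series:
  R_plaster = L/(kA) = 0.204/(0.217·12.6) = 0.07461 K/W
  R_conv,out = 1/(hA) = 1/(15.1·12.6) = 0.005256 K/W
ΣR = 0.07461 + 0.005256 = 0.07987 K/W
Q = ΔT/ΣR = (20.8 °C − 2.03 °C)/0.07987 = 235 W

Q = 235 W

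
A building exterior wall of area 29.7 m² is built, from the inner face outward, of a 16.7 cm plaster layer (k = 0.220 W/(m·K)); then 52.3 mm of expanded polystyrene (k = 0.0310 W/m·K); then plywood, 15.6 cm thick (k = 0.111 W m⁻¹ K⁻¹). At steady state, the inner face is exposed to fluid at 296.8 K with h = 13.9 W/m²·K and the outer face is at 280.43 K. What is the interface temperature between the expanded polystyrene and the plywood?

T = 286.3 K

Series thermal resistances, inner to outer:
  R_conv,in = 1/(hA) = 1/(13.9·29.7) = 0.002422 K/W
  R_plaster = L/(kA) = 0.167/(0.220·29.7) = 0.02556 K/W
  R_expanded polystyrene = L/(kA) = 0.0523/(0.0310·29.7) = 0.05680 K/W
  R_plywood = L/(kA) = 0.156/(0.111·29.7) = 0.04732 K/W
ΣR = 0.002422 + 0.02556 + 0.05680 + 0.04732 = 0.1321 K/W
Q = ΔT/ΣR = (296.8 K − 280.43 K)/0.1321 = 123.9 W
From the inner boundary to the expanded polystyrene/plywood interface, ΣR_partial = 0.08478 K/W.
T_interface = T_in − Q·ΣR_partial = 296.8 K − (123.9)(0.08478) = 286.3 K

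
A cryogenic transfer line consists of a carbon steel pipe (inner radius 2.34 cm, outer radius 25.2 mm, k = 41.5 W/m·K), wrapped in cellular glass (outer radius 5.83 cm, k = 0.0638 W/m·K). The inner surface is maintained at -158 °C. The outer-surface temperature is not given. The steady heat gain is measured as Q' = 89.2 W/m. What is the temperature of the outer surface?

Sum the resistances:
  R'_carbon steel = ln(0.0252/0.0234)/(2πk) = 0.07411/(2π·41.5) = 2.842×10^-4 m·K/W
  R'_cellular glass = ln(0.0583/0.0252)/(2πk) = 0.8388/(2π·0.0638) = 2.092 m·K/W
ΣR = 2.093 m·K/W
ΔT = Q'·ΣR = 89.2 × 2.093 = 186.7 K
Heat flows inward, so T_out = T_in + ΔT = -158 + 186.7 = 28.7 °C

T_out = 28.7 °C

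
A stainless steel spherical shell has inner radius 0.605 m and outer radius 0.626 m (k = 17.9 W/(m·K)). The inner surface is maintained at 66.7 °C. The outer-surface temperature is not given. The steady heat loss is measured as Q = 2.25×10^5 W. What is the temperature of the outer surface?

T_out = 11.2 °C

Sum the resistances:
  R_stainless steel = (1/0.605 − 1/0.626)/(4πk) = 0.05545/(4π·17.9) = 2.465×10^-4 K/W
ΣR = 2.465×10^-4 K/W
ΔT = Q·ΣR = 2.25×10^5 × 2.465×10^-4 = 55.46 K
Heat flows outward, so T_out = T_in − ΔT = 66.7 − 55.46 = 11.2 °C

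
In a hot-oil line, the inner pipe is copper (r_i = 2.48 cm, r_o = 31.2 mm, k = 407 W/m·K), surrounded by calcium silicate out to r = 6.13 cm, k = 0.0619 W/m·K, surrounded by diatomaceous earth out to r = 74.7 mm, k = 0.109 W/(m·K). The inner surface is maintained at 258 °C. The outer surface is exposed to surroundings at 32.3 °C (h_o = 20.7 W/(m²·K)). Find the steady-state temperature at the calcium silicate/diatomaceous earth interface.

Series thermal resistances, inner to outer:
  R'_copper = ln(0.0312/0.0248)/(2πk) = 0.2296/(2π·407) = 8.977×10^-5 m·K/W
  R'_calcium silicate = ln(0.0613/0.0312)/(2πk) = 0.6754/(2π·0.0619) = 1.736 m·K/W
  R'_diatomaceous earth = ln(0.0747/0.0613)/(2πk) = 0.1977/(2π·0.109) = 0.2887 m·K/W
  R'_conv,out = 1/(2πr h) = 1/(2π·0.0747·20.7) = 0.1029 m·K/W
ΣR = 8.977×10^-5 + 1.736 + 0.2887 + 0.1029 = 2.128 m·K/W
Q' = ΔT/ΣR = (258 °C − 32.3 °C)/2.128 = 106.1 W/m
From the inner boundary to the calcium silicate/diatomaceous earth interface, ΣR_partial = 1.736 m·K/W.
T_interface = T_in − Q'·ΣR_partial = 258 °C − (106.1)(1.736) = 73.8 °C

T = 73.8 °C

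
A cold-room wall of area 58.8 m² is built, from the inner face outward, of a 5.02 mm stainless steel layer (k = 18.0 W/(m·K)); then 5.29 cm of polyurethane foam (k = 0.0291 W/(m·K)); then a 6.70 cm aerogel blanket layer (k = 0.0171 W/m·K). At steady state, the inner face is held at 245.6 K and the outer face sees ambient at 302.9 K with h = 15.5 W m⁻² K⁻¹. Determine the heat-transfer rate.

Q = 581 W

Series thermal resistances, inner to outer:
  R_stainless steel = L/(kA) = 0.00502/(18.0·58.8) = 4.743×10^-6 K/W
  R_polyurethane foam = L/(kA) = 0.0529/(0.0291·58.8) = 0.03092 K/W
  R_aerogel blanket = L/(kA) = 0.0670/(0.0171·58.8) = 0.06663 K/W
  R_conv,out = 1/(hA) = 1/(15.5·58.8) = 0.001097 K/W
ΣR = 4.743×10^-6 + 0.03092 + 0.06663 + 0.001097 = 0.09865 K/W
Q = ΔT/ΣR = (245.6 K − 302.9 K)/0.09865 = -581 W
(Negative Q ⇒ heat flows inward; heat gain = 581 W.)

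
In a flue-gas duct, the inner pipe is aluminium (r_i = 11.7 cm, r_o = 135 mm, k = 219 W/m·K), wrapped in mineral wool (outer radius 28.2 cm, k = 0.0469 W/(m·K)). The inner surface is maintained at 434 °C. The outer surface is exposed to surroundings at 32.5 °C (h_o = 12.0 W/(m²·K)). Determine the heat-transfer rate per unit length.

Series thermal resistances, inner to outer:
  R'_aluminium = ln(0.135/0.117)/(2πk) = 0.1431/(2π·219) = 1.040×10^-4 m·K/W
  R'_mineral wool = ln(0.282/0.135)/(2πk) = 0.7366/(2π·0.0469) = 2.500 m·K/W
  R'_conv,out = 1/(2πr h) = 1/(2π·0.282·12.0) = 0.04703 m·K/W
ΣR = 1.040×10^-4 + 2.500 + 0.04703 = 2.547 m·K/W
Q' = ΔT/ΣR = (434 °C − 32.5 °C)/2.547 = 158 W/m

Q' = 158 W/m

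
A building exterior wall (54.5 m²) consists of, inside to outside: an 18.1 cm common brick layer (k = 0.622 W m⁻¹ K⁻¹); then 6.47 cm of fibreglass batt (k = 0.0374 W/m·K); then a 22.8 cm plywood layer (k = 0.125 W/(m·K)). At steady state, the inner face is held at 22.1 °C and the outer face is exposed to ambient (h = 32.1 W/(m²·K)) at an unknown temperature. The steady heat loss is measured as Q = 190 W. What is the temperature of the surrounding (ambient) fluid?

Sum the resistances:
  R_common brick = L/(kA) = 0.181/(0.622·54.5) = 0.005339 K/W
  R_fibreglass batt = L/(kA) = 0.0647/(0.0374·54.5) = 0.03174 K/W
  R_plywood = L/(kA) = 0.228/(0.125·54.5) = 0.03347 K/W
  R_conv,out = 1/(hA) = 1/(32.1·54.5) = 5.716×10^-4 K/W
ΣR = 0.07112 K/W
ΔT = Q·ΣR = 190 × 0.07112 = 13.51 K
Heat flows outward, so T_out = T_in − ΔT = 22.1 − 13.51 = 8.59 °C

T_out = 8.59 °C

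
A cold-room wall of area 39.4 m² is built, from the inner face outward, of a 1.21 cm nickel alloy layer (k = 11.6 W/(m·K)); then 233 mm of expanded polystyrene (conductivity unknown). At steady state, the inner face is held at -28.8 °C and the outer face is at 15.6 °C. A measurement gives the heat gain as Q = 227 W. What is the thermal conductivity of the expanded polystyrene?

ΣR = ΔT/Q = |-28.8 − 15.6|/227 = 0.1956 K/W
Known resistances:
  R_nickel alloy = L/(kA) = 0.0121/(11.6·39.4) = 2.647×10^-5 K/W
R_expanded polystyrene = ΣR − ΣR_known = 0.1956 − 2.647×10^-5 = 0.1956 K/W
L/(kA) = 0.1956 ⇒ k = 0.233/(0.1956·39.4) = 0.0302 W/m·K

k = 0.0302 W/m·K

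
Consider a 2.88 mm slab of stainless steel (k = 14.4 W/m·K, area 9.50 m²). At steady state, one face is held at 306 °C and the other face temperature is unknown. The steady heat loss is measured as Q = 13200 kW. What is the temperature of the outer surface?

Series resistances:
  R_stainless steel = L/(kA) = 0.00288/(14.4·9.50) = 2.105×10^-5 K/W
ΣR = 2.105×10^-5 K/W
ΔT = Q·ΣR = 1.32×10^7 × 2.105×10^-5 = 277.9 K
Heat flows outward, so T_out = T_in − ΔT = 306 − 277.9 = 28.1 °C

T_out = 28.1 °C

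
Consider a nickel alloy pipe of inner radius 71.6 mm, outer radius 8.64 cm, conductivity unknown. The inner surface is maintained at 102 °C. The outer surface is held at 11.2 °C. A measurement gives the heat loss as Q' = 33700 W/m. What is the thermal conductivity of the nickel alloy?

ΣR = ΔT/Q' = |102 − 11.2|/33700 = 0.002694 m·K/W
ln(r₂/r₁)/(2πk) = 0.002694 ⇒ k = 0.1879/(2π·0.002694) = 11.1 W/m·K

k = 11.1 W/m·K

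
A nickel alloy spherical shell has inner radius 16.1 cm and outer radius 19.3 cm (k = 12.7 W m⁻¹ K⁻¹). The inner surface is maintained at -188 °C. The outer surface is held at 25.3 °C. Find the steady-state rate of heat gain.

Q = 33.1 kW

Q = 4πk·ΔT/(1/r₁ − 1/r₂) = 4π × 12.7 × 213.3 / (1/0.161 − 1/0.193) = 33100 W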